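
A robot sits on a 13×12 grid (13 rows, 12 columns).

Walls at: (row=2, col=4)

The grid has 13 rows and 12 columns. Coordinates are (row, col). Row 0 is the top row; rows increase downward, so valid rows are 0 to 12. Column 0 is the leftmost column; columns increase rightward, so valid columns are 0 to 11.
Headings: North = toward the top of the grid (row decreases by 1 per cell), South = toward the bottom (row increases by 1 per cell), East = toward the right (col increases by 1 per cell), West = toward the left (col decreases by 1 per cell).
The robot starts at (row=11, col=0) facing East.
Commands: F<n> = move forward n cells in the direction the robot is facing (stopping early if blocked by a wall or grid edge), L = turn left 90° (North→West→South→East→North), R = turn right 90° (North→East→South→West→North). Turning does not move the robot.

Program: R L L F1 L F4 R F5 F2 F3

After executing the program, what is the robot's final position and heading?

Answer: Final position: (row=0, col=0), facing North

Derivation:
Start: (row=11, col=0), facing East
  R: turn right, now facing South
  L: turn left, now facing East
  L: turn left, now facing North
  F1: move forward 1, now at (row=10, col=0)
  L: turn left, now facing West
  F4: move forward 0/4 (blocked), now at (row=10, col=0)
  R: turn right, now facing North
  F5: move forward 5, now at (row=5, col=0)
  F2: move forward 2, now at (row=3, col=0)
  F3: move forward 3, now at (row=0, col=0)
Final: (row=0, col=0), facing North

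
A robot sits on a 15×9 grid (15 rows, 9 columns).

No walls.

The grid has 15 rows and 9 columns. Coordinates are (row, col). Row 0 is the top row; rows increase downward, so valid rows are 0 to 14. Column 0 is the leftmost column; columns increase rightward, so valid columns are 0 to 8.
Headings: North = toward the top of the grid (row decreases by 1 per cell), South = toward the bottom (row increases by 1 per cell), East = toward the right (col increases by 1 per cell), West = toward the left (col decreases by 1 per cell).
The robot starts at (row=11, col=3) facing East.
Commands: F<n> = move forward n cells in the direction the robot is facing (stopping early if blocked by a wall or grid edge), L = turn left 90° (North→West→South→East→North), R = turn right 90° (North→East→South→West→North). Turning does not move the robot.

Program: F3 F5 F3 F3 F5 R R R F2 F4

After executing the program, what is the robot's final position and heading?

Start: (row=11, col=3), facing East
  F3: move forward 3, now at (row=11, col=6)
  F5: move forward 2/5 (blocked), now at (row=11, col=8)
  F3: move forward 0/3 (blocked), now at (row=11, col=8)
  F3: move forward 0/3 (blocked), now at (row=11, col=8)
  F5: move forward 0/5 (blocked), now at (row=11, col=8)
  R: turn right, now facing South
  R: turn right, now facing West
  R: turn right, now facing North
  F2: move forward 2, now at (row=9, col=8)
  F4: move forward 4, now at (row=5, col=8)
Final: (row=5, col=8), facing North

Answer: Final position: (row=5, col=8), facing North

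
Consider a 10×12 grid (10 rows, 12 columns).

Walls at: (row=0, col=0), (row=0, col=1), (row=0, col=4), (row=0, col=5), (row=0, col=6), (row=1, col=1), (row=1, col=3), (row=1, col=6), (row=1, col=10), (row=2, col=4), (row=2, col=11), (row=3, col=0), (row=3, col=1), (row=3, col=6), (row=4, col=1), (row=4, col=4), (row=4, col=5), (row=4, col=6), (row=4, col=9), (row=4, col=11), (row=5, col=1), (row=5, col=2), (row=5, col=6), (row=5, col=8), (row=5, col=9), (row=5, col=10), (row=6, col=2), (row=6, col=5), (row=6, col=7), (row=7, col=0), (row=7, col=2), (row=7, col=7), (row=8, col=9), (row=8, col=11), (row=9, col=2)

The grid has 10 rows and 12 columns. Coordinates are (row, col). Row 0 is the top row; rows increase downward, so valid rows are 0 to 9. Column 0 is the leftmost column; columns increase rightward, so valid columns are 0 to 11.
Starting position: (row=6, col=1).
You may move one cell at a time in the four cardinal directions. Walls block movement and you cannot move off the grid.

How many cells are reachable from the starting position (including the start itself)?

Answer: Reachable cells: 85

Derivation:
BFS flood-fill from (row=6, col=1):
  Distance 0: (row=6, col=1)
  Distance 1: (row=6, col=0), (row=7, col=1)
  Distance 2: (row=5, col=0), (row=8, col=1)
  Distance 3: (row=4, col=0), (row=8, col=0), (row=8, col=2), (row=9, col=1)
  Distance 4: (row=8, col=3), (row=9, col=0)
  Distance 5: (row=7, col=3), (row=8, col=4), (row=9, col=3)
  Distance 6: (row=6, col=3), (row=7, col=4), (row=8, col=5), (row=9, col=4)
  Distance 7: (row=5, col=3), (row=6, col=4), (row=7, col=5), (row=8, col=6), (row=9, col=5)
  Distance 8: (row=4, col=3), (row=5, col=4), (row=7, col=6), (row=8, col=7), (row=9, col=6)
  Distance 9: (row=3, col=3), (row=4, col=2), (row=5, col=5), (row=6, col=6), (row=8, col=8), (row=9, col=7)
  Distance 10: (row=2, col=3), (row=3, col=2), (row=3, col=4), (row=7, col=8), (row=9, col=8)
  Distance 11: (row=2, col=2), (row=3, col=5), (row=6, col=8), (row=7, col=9), (row=9, col=9)
  Distance 12: (row=1, col=2), (row=2, col=1), (row=2, col=5), (row=6, col=9), (row=7, col=10), (row=9, col=10)
  Distance 13: (row=0, col=2), (row=1, col=5), (row=2, col=0), (row=2, col=6), (row=6, col=10), (row=7, col=11), (row=8, col=10), (row=9, col=11)
  Distance 14: (row=0, col=3), (row=1, col=0), (row=1, col=4), (row=2, col=7), (row=6, col=11)
  Distance 15: (row=1, col=7), (row=2, col=8), (row=3, col=7), (row=5, col=11)
  Distance 16: (row=0, col=7), (row=1, col=8), (row=2, col=9), (row=3, col=8), (row=4, col=7)
  Distance 17: (row=0, col=8), (row=1, col=9), (row=2, col=10), (row=3, col=9), (row=4, col=8), (row=5, col=7)
  Distance 18: (row=0, col=9), (row=3, col=10)
  Distance 19: (row=0, col=10), (row=3, col=11), (row=4, col=10)
  Distance 20: (row=0, col=11)
  Distance 21: (row=1, col=11)
Total reachable: 85 (grid has 85 open cells total)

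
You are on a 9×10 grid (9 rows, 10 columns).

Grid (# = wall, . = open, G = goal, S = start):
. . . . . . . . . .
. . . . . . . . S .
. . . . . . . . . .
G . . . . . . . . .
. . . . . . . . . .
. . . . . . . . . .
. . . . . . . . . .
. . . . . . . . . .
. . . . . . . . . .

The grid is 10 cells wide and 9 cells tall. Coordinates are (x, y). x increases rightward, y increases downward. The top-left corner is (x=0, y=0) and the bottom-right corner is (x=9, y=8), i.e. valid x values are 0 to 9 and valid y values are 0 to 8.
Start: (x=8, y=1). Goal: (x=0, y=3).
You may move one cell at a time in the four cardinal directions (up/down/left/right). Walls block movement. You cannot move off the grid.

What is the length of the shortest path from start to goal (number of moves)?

Answer: Shortest path length: 10

Derivation:
BFS from (x=8, y=1) until reaching (x=0, y=3):
  Distance 0: (x=8, y=1)
  Distance 1: (x=8, y=0), (x=7, y=1), (x=9, y=1), (x=8, y=2)
  Distance 2: (x=7, y=0), (x=9, y=0), (x=6, y=1), (x=7, y=2), (x=9, y=2), (x=8, y=3)
  Distance 3: (x=6, y=0), (x=5, y=1), (x=6, y=2), (x=7, y=3), (x=9, y=3), (x=8, y=4)
  Distance 4: (x=5, y=0), (x=4, y=1), (x=5, y=2), (x=6, y=3), (x=7, y=4), (x=9, y=4), (x=8, y=5)
  Distance 5: (x=4, y=0), (x=3, y=1), (x=4, y=2), (x=5, y=3), (x=6, y=4), (x=7, y=5), (x=9, y=5), (x=8, y=6)
  Distance 6: (x=3, y=0), (x=2, y=1), (x=3, y=2), (x=4, y=3), (x=5, y=4), (x=6, y=5), (x=7, y=6), (x=9, y=6), (x=8, y=7)
  Distance 7: (x=2, y=0), (x=1, y=1), (x=2, y=2), (x=3, y=3), (x=4, y=4), (x=5, y=5), (x=6, y=6), (x=7, y=7), (x=9, y=7), (x=8, y=8)
  Distance 8: (x=1, y=0), (x=0, y=1), (x=1, y=2), (x=2, y=3), (x=3, y=4), (x=4, y=5), (x=5, y=6), (x=6, y=7), (x=7, y=8), (x=9, y=8)
  Distance 9: (x=0, y=0), (x=0, y=2), (x=1, y=3), (x=2, y=4), (x=3, y=5), (x=4, y=6), (x=5, y=7), (x=6, y=8)
  Distance 10: (x=0, y=3), (x=1, y=4), (x=2, y=5), (x=3, y=6), (x=4, y=7), (x=5, y=8)  <- goal reached here
One shortest path (10 moves): (x=8, y=1) -> (x=7, y=1) -> (x=6, y=1) -> (x=5, y=1) -> (x=4, y=1) -> (x=3, y=1) -> (x=2, y=1) -> (x=1, y=1) -> (x=0, y=1) -> (x=0, y=2) -> (x=0, y=3)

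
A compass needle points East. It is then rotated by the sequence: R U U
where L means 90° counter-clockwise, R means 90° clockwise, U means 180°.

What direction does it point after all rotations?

Start: East
  R (right (90° clockwise)) -> South
  U (U-turn (180°)) -> North
  U (U-turn (180°)) -> South
Final: South

Answer: Final heading: South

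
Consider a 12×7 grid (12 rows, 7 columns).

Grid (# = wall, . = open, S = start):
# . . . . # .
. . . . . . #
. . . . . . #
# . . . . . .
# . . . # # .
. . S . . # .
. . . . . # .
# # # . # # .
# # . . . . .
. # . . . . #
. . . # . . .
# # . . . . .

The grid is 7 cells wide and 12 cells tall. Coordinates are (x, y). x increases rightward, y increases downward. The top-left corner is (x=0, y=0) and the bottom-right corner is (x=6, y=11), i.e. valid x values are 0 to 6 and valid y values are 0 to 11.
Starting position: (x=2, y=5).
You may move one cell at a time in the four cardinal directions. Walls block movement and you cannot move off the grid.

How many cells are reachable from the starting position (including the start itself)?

Answer: Reachable cells: 61

Derivation:
BFS flood-fill from (x=2, y=5):
  Distance 0: (x=2, y=5)
  Distance 1: (x=2, y=4), (x=1, y=5), (x=3, y=5), (x=2, y=6)
  Distance 2: (x=2, y=3), (x=1, y=4), (x=3, y=4), (x=0, y=5), (x=4, y=5), (x=1, y=6), (x=3, y=6)
  Distance 3: (x=2, y=2), (x=1, y=3), (x=3, y=3), (x=0, y=6), (x=4, y=6), (x=3, y=7)
  Distance 4: (x=2, y=1), (x=1, y=2), (x=3, y=2), (x=4, y=3), (x=3, y=8)
  Distance 5: (x=2, y=0), (x=1, y=1), (x=3, y=1), (x=0, y=2), (x=4, y=2), (x=5, y=3), (x=2, y=8), (x=4, y=8), (x=3, y=9)
  Distance 6: (x=1, y=0), (x=3, y=0), (x=0, y=1), (x=4, y=1), (x=5, y=2), (x=6, y=3), (x=5, y=8), (x=2, y=9), (x=4, y=9)
  Distance 7: (x=4, y=0), (x=5, y=1), (x=6, y=4), (x=6, y=8), (x=5, y=9), (x=2, y=10), (x=4, y=10)
  Distance 8: (x=6, y=5), (x=6, y=7), (x=1, y=10), (x=5, y=10), (x=2, y=11), (x=4, y=11)
  Distance 9: (x=6, y=6), (x=0, y=10), (x=6, y=10), (x=3, y=11), (x=5, y=11)
  Distance 10: (x=0, y=9), (x=6, y=11)
Total reachable: 61 (grid has 62 open cells total)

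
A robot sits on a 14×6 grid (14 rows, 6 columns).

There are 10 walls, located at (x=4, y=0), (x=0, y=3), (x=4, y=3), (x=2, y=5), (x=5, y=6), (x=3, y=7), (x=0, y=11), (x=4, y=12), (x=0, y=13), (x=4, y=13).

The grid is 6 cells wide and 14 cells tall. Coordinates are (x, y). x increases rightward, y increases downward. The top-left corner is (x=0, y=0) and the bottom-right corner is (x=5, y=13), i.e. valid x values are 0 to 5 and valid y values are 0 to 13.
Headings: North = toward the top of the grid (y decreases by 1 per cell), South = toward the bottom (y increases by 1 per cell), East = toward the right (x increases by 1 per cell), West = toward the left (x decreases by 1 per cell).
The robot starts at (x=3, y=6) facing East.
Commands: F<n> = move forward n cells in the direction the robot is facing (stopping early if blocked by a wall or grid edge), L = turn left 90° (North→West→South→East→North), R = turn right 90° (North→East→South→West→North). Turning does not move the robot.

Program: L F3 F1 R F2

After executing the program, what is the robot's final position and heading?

Answer: Final position: (x=5, y=2), facing East

Derivation:
Start: (x=3, y=6), facing East
  L: turn left, now facing North
  F3: move forward 3, now at (x=3, y=3)
  F1: move forward 1, now at (x=3, y=2)
  R: turn right, now facing East
  F2: move forward 2, now at (x=5, y=2)
Final: (x=5, y=2), facing East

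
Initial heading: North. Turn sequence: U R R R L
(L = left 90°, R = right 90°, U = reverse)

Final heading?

Start: North
  U (U-turn (180°)) -> South
  R (right (90° clockwise)) -> West
  R (right (90° clockwise)) -> North
  R (right (90° clockwise)) -> East
  L (left (90° counter-clockwise)) -> North
Final: North

Answer: Final heading: North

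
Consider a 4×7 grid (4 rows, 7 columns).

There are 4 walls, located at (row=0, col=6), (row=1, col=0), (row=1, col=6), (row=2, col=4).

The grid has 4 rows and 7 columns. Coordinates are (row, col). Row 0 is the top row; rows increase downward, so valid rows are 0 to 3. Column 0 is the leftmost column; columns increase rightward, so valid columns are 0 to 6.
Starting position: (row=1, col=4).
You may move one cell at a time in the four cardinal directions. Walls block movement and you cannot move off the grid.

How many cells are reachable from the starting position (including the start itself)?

BFS flood-fill from (row=1, col=4):
  Distance 0: (row=1, col=4)
  Distance 1: (row=0, col=4), (row=1, col=3), (row=1, col=5)
  Distance 2: (row=0, col=3), (row=0, col=5), (row=1, col=2), (row=2, col=3), (row=2, col=5)
  Distance 3: (row=0, col=2), (row=1, col=1), (row=2, col=2), (row=2, col=6), (row=3, col=3), (row=3, col=5)
  Distance 4: (row=0, col=1), (row=2, col=1), (row=3, col=2), (row=3, col=4), (row=3, col=6)
  Distance 5: (row=0, col=0), (row=2, col=0), (row=3, col=1)
  Distance 6: (row=3, col=0)
Total reachable: 24 (grid has 24 open cells total)

Answer: Reachable cells: 24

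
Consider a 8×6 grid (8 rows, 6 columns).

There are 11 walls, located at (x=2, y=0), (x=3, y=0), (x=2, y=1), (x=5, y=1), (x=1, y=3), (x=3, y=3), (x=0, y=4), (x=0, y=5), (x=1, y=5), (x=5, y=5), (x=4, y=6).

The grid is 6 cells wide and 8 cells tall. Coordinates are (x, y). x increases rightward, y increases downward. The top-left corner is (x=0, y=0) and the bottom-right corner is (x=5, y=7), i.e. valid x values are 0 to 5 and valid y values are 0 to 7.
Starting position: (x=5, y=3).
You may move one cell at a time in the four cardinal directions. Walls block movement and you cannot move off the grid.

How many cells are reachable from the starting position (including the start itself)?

BFS flood-fill from (x=5, y=3):
  Distance 0: (x=5, y=3)
  Distance 1: (x=5, y=2), (x=4, y=3), (x=5, y=4)
  Distance 2: (x=4, y=2), (x=4, y=4)
  Distance 3: (x=4, y=1), (x=3, y=2), (x=3, y=4), (x=4, y=5)
  Distance 4: (x=4, y=0), (x=3, y=1), (x=2, y=2), (x=2, y=4), (x=3, y=5)
  Distance 5: (x=5, y=0), (x=1, y=2), (x=2, y=3), (x=1, y=4), (x=2, y=5), (x=3, y=6)
  Distance 6: (x=1, y=1), (x=0, y=2), (x=2, y=6), (x=3, y=7)
  Distance 7: (x=1, y=0), (x=0, y=1), (x=0, y=3), (x=1, y=6), (x=2, y=7), (x=4, y=7)
  Distance 8: (x=0, y=0), (x=0, y=6), (x=1, y=7), (x=5, y=7)
  Distance 9: (x=5, y=6), (x=0, y=7)
Total reachable: 37 (grid has 37 open cells total)

Answer: Reachable cells: 37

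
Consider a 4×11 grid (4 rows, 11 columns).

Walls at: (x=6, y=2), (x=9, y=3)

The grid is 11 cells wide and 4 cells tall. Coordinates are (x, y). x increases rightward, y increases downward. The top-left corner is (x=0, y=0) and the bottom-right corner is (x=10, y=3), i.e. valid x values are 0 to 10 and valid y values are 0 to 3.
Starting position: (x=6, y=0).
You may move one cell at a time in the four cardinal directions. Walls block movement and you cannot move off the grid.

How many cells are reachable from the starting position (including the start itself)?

Answer: Reachable cells: 42

Derivation:
BFS flood-fill from (x=6, y=0):
  Distance 0: (x=6, y=0)
  Distance 1: (x=5, y=0), (x=7, y=0), (x=6, y=1)
  Distance 2: (x=4, y=0), (x=8, y=0), (x=5, y=1), (x=7, y=1)
  Distance 3: (x=3, y=0), (x=9, y=0), (x=4, y=1), (x=8, y=1), (x=5, y=2), (x=7, y=2)
  Distance 4: (x=2, y=0), (x=10, y=0), (x=3, y=1), (x=9, y=1), (x=4, y=2), (x=8, y=2), (x=5, y=3), (x=7, y=3)
  Distance 5: (x=1, y=0), (x=2, y=1), (x=10, y=1), (x=3, y=2), (x=9, y=2), (x=4, y=3), (x=6, y=3), (x=8, y=3)
  Distance 6: (x=0, y=0), (x=1, y=1), (x=2, y=2), (x=10, y=2), (x=3, y=3)
  Distance 7: (x=0, y=1), (x=1, y=2), (x=2, y=3), (x=10, y=3)
  Distance 8: (x=0, y=2), (x=1, y=3)
  Distance 9: (x=0, y=3)
Total reachable: 42 (grid has 42 open cells total)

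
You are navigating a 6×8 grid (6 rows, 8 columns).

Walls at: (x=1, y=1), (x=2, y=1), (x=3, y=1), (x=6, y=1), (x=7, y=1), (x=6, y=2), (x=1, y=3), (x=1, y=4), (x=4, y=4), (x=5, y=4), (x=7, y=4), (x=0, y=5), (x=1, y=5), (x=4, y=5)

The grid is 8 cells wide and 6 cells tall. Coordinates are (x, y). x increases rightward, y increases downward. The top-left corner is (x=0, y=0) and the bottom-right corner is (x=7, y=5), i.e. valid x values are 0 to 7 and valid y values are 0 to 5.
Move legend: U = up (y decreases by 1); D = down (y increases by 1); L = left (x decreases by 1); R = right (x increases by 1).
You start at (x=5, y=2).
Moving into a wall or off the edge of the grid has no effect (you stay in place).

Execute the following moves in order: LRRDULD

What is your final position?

Start: (x=5, y=2)
  L (left): (x=5, y=2) -> (x=4, y=2)
  R (right): (x=4, y=2) -> (x=5, y=2)
  R (right): blocked, stay at (x=5, y=2)
  D (down): (x=5, y=2) -> (x=5, y=3)
  U (up): (x=5, y=3) -> (x=5, y=2)
  L (left): (x=5, y=2) -> (x=4, y=2)
  D (down): (x=4, y=2) -> (x=4, y=3)
Final: (x=4, y=3)

Answer: Final position: (x=4, y=3)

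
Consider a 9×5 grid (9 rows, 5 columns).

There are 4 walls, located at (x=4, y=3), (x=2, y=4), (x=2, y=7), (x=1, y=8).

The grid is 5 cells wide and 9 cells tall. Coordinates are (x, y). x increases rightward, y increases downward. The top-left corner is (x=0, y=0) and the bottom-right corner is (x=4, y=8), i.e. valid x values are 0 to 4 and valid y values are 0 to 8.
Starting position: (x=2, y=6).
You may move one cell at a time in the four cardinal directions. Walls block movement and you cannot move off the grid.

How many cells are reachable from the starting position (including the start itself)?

BFS flood-fill from (x=2, y=6):
  Distance 0: (x=2, y=6)
  Distance 1: (x=2, y=5), (x=1, y=6), (x=3, y=6)
  Distance 2: (x=1, y=5), (x=3, y=5), (x=0, y=6), (x=4, y=6), (x=1, y=7), (x=3, y=7)
  Distance 3: (x=1, y=4), (x=3, y=4), (x=0, y=5), (x=4, y=5), (x=0, y=7), (x=4, y=7), (x=3, y=8)
  Distance 4: (x=1, y=3), (x=3, y=3), (x=0, y=4), (x=4, y=4), (x=0, y=8), (x=2, y=8), (x=4, y=8)
  Distance 5: (x=1, y=2), (x=3, y=2), (x=0, y=3), (x=2, y=3)
  Distance 6: (x=1, y=1), (x=3, y=1), (x=0, y=2), (x=2, y=2), (x=4, y=2)
  Distance 7: (x=1, y=0), (x=3, y=0), (x=0, y=1), (x=2, y=1), (x=4, y=1)
  Distance 8: (x=0, y=0), (x=2, y=0), (x=4, y=0)
Total reachable: 41 (grid has 41 open cells total)

Answer: Reachable cells: 41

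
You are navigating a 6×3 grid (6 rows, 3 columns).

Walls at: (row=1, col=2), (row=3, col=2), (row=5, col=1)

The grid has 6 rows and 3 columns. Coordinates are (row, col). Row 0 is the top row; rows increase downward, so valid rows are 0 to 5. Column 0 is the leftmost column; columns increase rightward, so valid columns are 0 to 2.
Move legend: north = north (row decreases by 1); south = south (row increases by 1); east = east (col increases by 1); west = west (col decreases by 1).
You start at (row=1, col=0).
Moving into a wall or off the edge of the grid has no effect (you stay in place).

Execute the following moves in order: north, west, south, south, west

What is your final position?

Answer: Final position: (row=2, col=0)

Derivation:
Start: (row=1, col=0)
  north (north): (row=1, col=0) -> (row=0, col=0)
  west (west): blocked, stay at (row=0, col=0)
  south (south): (row=0, col=0) -> (row=1, col=0)
  south (south): (row=1, col=0) -> (row=2, col=0)
  west (west): blocked, stay at (row=2, col=0)
Final: (row=2, col=0)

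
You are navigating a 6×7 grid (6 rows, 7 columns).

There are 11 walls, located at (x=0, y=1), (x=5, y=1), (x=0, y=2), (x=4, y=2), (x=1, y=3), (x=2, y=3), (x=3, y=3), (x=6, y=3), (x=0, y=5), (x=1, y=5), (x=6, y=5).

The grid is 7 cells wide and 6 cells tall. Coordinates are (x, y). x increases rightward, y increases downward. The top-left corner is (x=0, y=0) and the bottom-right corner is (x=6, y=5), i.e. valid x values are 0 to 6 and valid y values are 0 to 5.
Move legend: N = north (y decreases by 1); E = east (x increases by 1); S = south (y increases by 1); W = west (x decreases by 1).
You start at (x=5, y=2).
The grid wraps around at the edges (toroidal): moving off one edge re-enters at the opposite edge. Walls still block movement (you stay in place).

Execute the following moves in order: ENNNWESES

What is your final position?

Answer: Final position: (x=6, y=2)

Derivation:
Start: (x=5, y=2)
  E (east): (x=5, y=2) -> (x=6, y=2)
  N (north): (x=6, y=2) -> (x=6, y=1)
  N (north): (x=6, y=1) -> (x=6, y=0)
  N (north): blocked, stay at (x=6, y=0)
  W (west): (x=6, y=0) -> (x=5, y=0)
  E (east): (x=5, y=0) -> (x=6, y=0)
  S (south): (x=6, y=0) -> (x=6, y=1)
  E (east): blocked, stay at (x=6, y=1)
  S (south): (x=6, y=1) -> (x=6, y=2)
Final: (x=6, y=2)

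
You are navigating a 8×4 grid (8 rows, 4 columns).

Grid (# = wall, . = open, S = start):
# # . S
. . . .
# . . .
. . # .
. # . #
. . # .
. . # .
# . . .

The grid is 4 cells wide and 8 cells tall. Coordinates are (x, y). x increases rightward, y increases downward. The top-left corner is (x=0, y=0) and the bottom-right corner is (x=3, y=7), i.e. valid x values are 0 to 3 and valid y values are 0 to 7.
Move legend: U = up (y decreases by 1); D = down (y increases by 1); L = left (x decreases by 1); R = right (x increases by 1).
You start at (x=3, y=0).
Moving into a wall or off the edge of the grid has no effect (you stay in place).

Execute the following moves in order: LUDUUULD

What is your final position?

Answer: Final position: (x=2, y=1)

Derivation:
Start: (x=3, y=0)
  L (left): (x=3, y=0) -> (x=2, y=0)
  U (up): blocked, stay at (x=2, y=0)
  D (down): (x=2, y=0) -> (x=2, y=1)
  U (up): (x=2, y=1) -> (x=2, y=0)
  U (up): blocked, stay at (x=2, y=0)
  U (up): blocked, stay at (x=2, y=0)
  L (left): blocked, stay at (x=2, y=0)
  D (down): (x=2, y=0) -> (x=2, y=1)
Final: (x=2, y=1)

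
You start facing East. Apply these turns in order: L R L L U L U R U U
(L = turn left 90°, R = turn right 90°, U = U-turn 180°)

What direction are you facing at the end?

Answer: Final heading: West

Derivation:
Start: East
  L (left (90° counter-clockwise)) -> North
  R (right (90° clockwise)) -> East
  L (left (90° counter-clockwise)) -> North
  L (left (90° counter-clockwise)) -> West
  U (U-turn (180°)) -> East
  L (left (90° counter-clockwise)) -> North
  U (U-turn (180°)) -> South
  R (right (90° clockwise)) -> West
  U (U-turn (180°)) -> East
  U (U-turn (180°)) -> West
Final: West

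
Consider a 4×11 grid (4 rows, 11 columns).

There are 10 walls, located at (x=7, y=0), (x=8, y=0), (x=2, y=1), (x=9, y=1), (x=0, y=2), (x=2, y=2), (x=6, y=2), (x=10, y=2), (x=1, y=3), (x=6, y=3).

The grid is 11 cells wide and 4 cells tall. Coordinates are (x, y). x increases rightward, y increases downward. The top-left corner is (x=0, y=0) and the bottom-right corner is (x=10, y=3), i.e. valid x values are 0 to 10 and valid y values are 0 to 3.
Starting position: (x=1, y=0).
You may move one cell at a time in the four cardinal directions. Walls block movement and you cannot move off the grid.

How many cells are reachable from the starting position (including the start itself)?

Answer: Reachable cells: 30

Derivation:
BFS flood-fill from (x=1, y=0):
  Distance 0: (x=1, y=0)
  Distance 1: (x=0, y=0), (x=2, y=0), (x=1, y=1)
  Distance 2: (x=3, y=0), (x=0, y=1), (x=1, y=2)
  Distance 3: (x=4, y=0), (x=3, y=1)
  Distance 4: (x=5, y=0), (x=4, y=1), (x=3, y=2)
  Distance 5: (x=6, y=0), (x=5, y=1), (x=4, y=2), (x=3, y=3)
  Distance 6: (x=6, y=1), (x=5, y=2), (x=2, y=3), (x=4, y=3)
  Distance 7: (x=7, y=1), (x=5, y=3)
  Distance 8: (x=8, y=1), (x=7, y=2)
  Distance 9: (x=8, y=2), (x=7, y=3)
  Distance 10: (x=9, y=2), (x=8, y=3)
  Distance 11: (x=9, y=3)
  Distance 12: (x=10, y=3)
Total reachable: 30 (grid has 34 open cells total)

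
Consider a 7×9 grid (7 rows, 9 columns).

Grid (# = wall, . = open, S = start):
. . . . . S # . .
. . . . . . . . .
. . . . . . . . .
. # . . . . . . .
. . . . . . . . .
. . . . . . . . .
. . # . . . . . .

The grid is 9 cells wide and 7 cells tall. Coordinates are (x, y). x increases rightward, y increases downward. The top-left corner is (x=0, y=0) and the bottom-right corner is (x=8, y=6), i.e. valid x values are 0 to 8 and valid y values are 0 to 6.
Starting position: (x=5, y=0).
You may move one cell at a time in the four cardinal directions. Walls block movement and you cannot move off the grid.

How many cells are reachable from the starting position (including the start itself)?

BFS flood-fill from (x=5, y=0):
  Distance 0: (x=5, y=0)
  Distance 1: (x=4, y=0), (x=5, y=1)
  Distance 2: (x=3, y=0), (x=4, y=1), (x=6, y=1), (x=5, y=2)
  Distance 3: (x=2, y=0), (x=3, y=1), (x=7, y=1), (x=4, y=2), (x=6, y=2), (x=5, y=3)
  Distance 4: (x=1, y=0), (x=7, y=0), (x=2, y=1), (x=8, y=1), (x=3, y=2), (x=7, y=2), (x=4, y=3), (x=6, y=3), (x=5, y=4)
  Distance 5: (x=0, y=0), (x=8, y=0), (x=1, y=1), (x=2, y=2), (x=8, y=2), (x=3, y=3), (x=7, y=3), (x=4, y=4), (x=6, y=4), (x=5, y=5)
  Distance 6: (x=0, y=1), (x=1, y=2), (x=2, y=3), (x=8, y=3), (x=3, y=4), (x=7, y=4), (x=4, y=5), (x=6, y=5), (x=5, y=6)
  Distance 7: (x=0, y=2), (x=2, y=4), (x=8, y=4), (x=3, y=5), (x=7, y=5), (x=4, y=6), (x=6, y=6)
  Distance 8: (x=0, y=3), (x=1, y=4), (x=2, y=5), (x=8, y=5), (x=3, y=6), (x=7, y=6)
  Distance 9: (x=0, y=4), (x=1, y=5), (x=8, y=6)
  Distance 10: (x=0, y=5), (x=1, y=6)
  Distance 11: (x=0, y=6)
Total reachable: 60 (grid has 60 open cells total)

Answer: Reachable cells: 60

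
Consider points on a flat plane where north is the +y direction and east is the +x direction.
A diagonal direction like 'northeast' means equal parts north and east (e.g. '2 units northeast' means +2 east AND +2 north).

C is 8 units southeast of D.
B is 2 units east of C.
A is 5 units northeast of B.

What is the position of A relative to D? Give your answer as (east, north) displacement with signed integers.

Place D at the origin (east=0, north=0).
  C is 8 units southeast of D: delta (east=+8, north=-8); C at (east=8, north=-8).
  B is 2 units east of C: delta (east=+2, north=+0); B at (east=10, north=-8).
  A is 5 units northeast of B: delta (east=+5, north=+5); A at (east=15, north=-3).
Therefore A relative to D: (east=15, north=-3).

Answer: A is at (east=15, north=-3) relative to D.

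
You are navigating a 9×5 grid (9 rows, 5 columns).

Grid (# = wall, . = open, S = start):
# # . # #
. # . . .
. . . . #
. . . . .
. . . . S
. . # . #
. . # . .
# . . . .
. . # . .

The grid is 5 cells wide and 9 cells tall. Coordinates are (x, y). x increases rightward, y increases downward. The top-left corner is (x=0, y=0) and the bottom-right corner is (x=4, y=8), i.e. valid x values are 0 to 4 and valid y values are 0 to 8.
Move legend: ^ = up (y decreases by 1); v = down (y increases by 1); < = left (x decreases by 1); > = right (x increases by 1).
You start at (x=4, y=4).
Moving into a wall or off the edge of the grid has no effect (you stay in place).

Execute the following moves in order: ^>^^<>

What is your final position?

Answer: Final position: (x=4, y=3)

Derivation:
Start: (x=4, y=4)
  ^ (up): (x=4, y=4) -> (x=4, y=3)
  > (right): blocked, stay at (x=4, y=3)
  ^ (up): blocked, stay at (x=4, y=3)
  ^ (up): blocked, stay at (x=4, y=3)
  < (left): (x=4, y=3) -> (x=3, y=3)
  > (right): (x=3, y=3) -> (x=4, y=3)
Final: (x=4, y=3)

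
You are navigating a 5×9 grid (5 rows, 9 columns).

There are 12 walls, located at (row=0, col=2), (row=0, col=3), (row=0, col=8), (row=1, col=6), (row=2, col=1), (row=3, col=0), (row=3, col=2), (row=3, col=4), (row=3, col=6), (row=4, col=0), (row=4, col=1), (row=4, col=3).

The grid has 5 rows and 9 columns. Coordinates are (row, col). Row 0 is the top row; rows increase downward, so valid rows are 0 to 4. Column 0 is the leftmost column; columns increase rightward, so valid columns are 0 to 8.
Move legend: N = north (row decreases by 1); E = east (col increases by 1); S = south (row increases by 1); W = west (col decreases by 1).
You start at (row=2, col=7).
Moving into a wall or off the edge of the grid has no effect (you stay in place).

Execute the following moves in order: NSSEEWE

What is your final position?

Answer: Final position: (row=3, col=8)

Derivation:
Start: (row=2, col=7)
  N (north): (row=2, col=7) -> (row=1, col=7)
  S (south): (row=1, col=7) -> (row=2, col=7)
  S (south): (row=2, col=7) -> (row=3, col=7)
  E (east): (row=3, col=7) -> (row=3, col=8)
  E (east): blocked, stay at (row=3, col=8)
  W (west): (row=3, col=8) -> (row=3, col=7)
  E (east): (row=3, col=7) -> (row=3, col=8)
Final: (row=3, col=8)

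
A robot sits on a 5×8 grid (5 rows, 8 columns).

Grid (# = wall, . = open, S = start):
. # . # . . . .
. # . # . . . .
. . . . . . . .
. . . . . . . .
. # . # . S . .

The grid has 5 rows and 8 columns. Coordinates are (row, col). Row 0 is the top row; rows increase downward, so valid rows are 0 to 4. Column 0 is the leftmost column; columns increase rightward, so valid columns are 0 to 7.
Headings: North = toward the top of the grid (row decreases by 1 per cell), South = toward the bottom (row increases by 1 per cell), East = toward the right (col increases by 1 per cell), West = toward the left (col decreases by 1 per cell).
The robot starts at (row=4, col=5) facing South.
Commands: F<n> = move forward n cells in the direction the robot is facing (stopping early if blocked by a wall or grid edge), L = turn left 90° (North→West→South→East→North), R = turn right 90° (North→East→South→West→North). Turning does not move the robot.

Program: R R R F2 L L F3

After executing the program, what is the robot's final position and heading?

Start: (row=4, col=5), facing South
  R: turn right, now facing West
  R: turn right, now facing North
  R: turn right, now facing East
  F2: move forward 2, now at (row=4, col=7)
  L: turn left, now facing North
  L: turn left, now facing West
  F3: move forward 3, now at (row=4, col=4)
Final: (row=4, col=4), facing West

Answer: Final position: (row=4, col=4), facing West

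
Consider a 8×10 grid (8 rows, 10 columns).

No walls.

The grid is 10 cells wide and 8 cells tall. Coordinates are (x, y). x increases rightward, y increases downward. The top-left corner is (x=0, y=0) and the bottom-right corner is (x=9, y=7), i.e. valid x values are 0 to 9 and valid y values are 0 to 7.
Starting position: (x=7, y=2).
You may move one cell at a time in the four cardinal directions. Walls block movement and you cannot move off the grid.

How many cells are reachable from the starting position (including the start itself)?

BFS flood-fill from (x=7, y=2):
  Distance 0: (x=7, y=2)
  Distance 1: (x=7, y=1), (x=6, y=2), (x=8, y=2), (x=7, y=3)
  Distance 2: (x=7, y=0), (x=6, y=1), (x=8, y=1), (x=5, y=2), (x=9, y=2), (x=6, y=3), (x=8, y=3), (x=7, y=4)
  Distance 3: (x=6, y=0), (x=8, y=0), (x=5, y=1), (x=9, y=1), (x=4, y=2), (x=5, y=3), (x=9, y=3), (x=6, y=4), (x=8, y=4), (x=7, y=5)
  Distance 4: (x=5, y=0), (x=9, y=0), (x=4, y=1), (x=3, y=2), (x=4, y=3), (x=5, y=4), (x=9, y=4), (x=6, y=5), (x=8, y=5), (x=7, y=6)
  Distance 5: (x=4, y=0), (x=3, y=1), (x=2, y=2), (x=3, y=3), (x=4, y=4), (x=5, y=5), (x=9, y=5), (x=6, y=6), (x=8, y=6), (x=7, y=7)
  Distance 6: (x=3, y=0), (x=2, y=1), (x=1, y=2), (x=2, y=3), (x=3, y=4), (x=4, y=5), (x=5, y=6), (x=9, y=6), (x=6, y=7), (x=8, y=7)
  Distance 7: (x=2, y=0), (x=1, y=1), (x=0, y=2), (x=1, y=3), (x=2, y=4), (x=3, y=5), (x=4, y=6), (x=5, y=7), (x=9, y=7)
  Distance 8: (x=1, y=0), (x=0, y=1), (x=0, y=3), (x=1, y=4), (x=2, y=5), (x=3, y=6), (x=4, y=7)
  Distance 9: (x=0, y=0), (x=0, y=4), (x=1, y=5), (x=2, y=6), (x=3, y=7)
  Distance 10: (x=0, y=5), (x=1, y=6), (x=2, y=7)
  Distance 11: (x=0, y=6), (x=1, y=7)
  Distance 12: (x=0, y=7)
Total reachable: 80 (grid has 80 open cells total)

Answer: Reachable cells: 80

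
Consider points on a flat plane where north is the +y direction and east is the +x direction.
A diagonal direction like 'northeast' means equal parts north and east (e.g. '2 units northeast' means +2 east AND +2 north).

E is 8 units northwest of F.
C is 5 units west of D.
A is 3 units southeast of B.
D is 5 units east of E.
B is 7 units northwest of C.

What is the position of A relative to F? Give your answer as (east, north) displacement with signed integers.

Answer: A is at (east=-12, north=12) relative to F.

Derivation:
Place F at the origin (east=0, north=0).
  E is 8 units northwest of F: delta (east=-8, north=+8); E at (east=-8, north=8).
  D is 5 units east of E: delta (east=+5, north=+0); D at (east=-3, north=8).
  C is 5 units west of D: delta (east=-5, north=+0); C at (east=-8, north=8).
  B is 7 units northwest of C: delta (east=-7, north=+7); B at (east=-15, north=15).
  A is 3 units southeast of B: delta (east=+3, north=-3); A at (east=-12, north=12).
Therefore A relative to F: (east=-12, north=12).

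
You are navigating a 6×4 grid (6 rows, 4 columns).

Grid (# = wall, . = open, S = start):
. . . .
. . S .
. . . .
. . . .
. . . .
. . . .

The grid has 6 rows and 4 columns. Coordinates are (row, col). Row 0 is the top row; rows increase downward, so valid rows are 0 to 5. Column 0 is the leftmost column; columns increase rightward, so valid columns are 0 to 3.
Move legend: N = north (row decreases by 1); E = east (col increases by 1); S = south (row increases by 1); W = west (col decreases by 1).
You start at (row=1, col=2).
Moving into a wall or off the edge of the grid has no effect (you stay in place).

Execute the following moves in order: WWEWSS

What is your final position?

Start: (row=1, col=2)
  W (west): (row=1, col=2) -> (row=1, col=1)
  W (west): (row=1, col=1) -> (row=1, col=0)
  E (east): (row=1, col=0) -> (row=1, col=1)
  W (west): (row=1, col=1) -> (row=1, col=0)
  S (south): (row=1, col=0) -> (row=2, col=0)
  S (south): (row=2, col=0) -> (row=3, col=0)
Final: (row=3, col=0)

Answer: Final position: (row=3, col=0)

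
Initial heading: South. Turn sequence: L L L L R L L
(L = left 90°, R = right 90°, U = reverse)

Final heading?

Start: South
  L (left (90° counter-clockwise)) -> East
  L (left (90° counter-clockwise)) -> North
  L (left (90° counter-clockwise)) -> West
  L (left (90° counter-clockwise)) -> South
  R (right (90° clockwise)) -> West
  L (left (90° counter-clockwise)) -> South
  L (left (90° counter-clockwise)) -> East
Final: East

Answer: Final heading: East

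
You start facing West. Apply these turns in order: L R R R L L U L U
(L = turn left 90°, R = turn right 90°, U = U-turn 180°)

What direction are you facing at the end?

Answer: Final heading: South

Derivation:
Start: West
  L (left (90° counter-clockwise)) -> South
  R (right (90° clockwise)) -> West
  R (right (90° clockwise)) -> North
  R (right (90° clockwise)) -> East
  L (left (90° counter-clockwise)) -> North
  L (left (90° counter-clockwise)) -> West
  U (U-turn (180°)) -> East
  L (left (90° counter-clockwise)) -> North
  U (U-turn (180°)) -> South
Final: South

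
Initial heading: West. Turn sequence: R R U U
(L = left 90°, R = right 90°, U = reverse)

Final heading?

Answer: Final heading: East

Derivation:
Start: West
  R (right (90° clockwise)) -> North
  R (right (90° clockwise)) -> East
  U (U-turn (180°)) -> West
  U (U-turn (180°)) -> East
Final: East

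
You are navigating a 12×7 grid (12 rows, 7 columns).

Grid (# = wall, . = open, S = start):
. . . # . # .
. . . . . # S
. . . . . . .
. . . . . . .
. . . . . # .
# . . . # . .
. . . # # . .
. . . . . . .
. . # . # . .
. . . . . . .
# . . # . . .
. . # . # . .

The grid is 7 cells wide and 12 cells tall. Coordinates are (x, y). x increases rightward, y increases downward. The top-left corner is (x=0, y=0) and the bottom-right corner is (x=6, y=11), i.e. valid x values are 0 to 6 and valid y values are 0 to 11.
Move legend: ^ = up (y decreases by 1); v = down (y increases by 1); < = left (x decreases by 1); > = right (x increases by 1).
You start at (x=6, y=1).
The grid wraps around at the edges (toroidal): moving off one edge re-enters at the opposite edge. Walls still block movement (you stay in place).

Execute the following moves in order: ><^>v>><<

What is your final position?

Start: (x=6, y=1)
  > (right): (x=6, y=1) -> (x=0, y=1)
  < (left): (x=0, y=1) -> (x=6, y=1)
  ^ (up): (x=6, y=1) -> (x=6, y=0)
  > (right): (x=6, y=0) -> (x=0, y=0)
  v (down): (x=0, y=0) -> (x=0, y=1)
  > (right): (x=0, y=1) -> (x=1, y=1)
  > (right): (x=1, y=1) -> (x=2, y=1)
  < (left): (x=2, y=1) -> (x=1, y=1)
  < (left): (x=1, y=1) -> (x=0, y=1)
Final: (x=0, y=1)

Answer: Final position: (x=0, y=1)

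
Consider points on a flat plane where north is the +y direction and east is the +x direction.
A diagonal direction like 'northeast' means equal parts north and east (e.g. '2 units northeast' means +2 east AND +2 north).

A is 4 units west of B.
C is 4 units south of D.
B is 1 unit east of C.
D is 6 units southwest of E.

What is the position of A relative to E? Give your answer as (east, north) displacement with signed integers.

Place E at the origin (east=0, north=0).
  D is 6 units southwest of E: delta (east=-6, north=-6); D at (east=-6, north=-6).
  C is 4 units south of D: delta (east=+0, north=-4); C at (east=-6, north=-10).
  B is 1 unit east of C: delta (east=+1, north=+0); B at (east=-5, north=-10).
  A is 4 units west of B: delta (east=-4, north=+0); A at (east=-9, north=-10).
Therefore A relative to E: (east=-9, north=-10).

Answer: A is at (east=-9, north=-10) relative to E.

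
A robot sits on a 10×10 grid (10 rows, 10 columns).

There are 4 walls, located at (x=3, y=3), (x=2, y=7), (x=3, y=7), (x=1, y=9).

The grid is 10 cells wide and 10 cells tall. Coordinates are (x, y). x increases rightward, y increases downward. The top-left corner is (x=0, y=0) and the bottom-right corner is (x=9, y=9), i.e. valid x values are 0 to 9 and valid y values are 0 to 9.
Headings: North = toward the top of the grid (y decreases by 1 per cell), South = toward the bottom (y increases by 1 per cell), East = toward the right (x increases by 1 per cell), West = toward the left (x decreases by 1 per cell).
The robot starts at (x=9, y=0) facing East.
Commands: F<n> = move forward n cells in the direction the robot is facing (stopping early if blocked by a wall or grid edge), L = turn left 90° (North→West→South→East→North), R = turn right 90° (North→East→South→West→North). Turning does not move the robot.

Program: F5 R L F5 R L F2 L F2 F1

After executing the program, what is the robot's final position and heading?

Answer: Final position: (x=9, y=0), facing North

Derivation:
Start: (x=9, y=0), facing East
  F5: move forward 0/5 (blocked), now at (x=9, y=0)
  R: turn right, now facing South
  L: turn left, now facing East
  F5: move forward 0/5 (blocked), now at (x=9, y=0)
  R: turn right, now facing South
  L: turn left, now facing East
  F2: move forward 0/2 (blocked), now at (x=9, y=0)
  L: turn left, now facing North
  F2: move forward 0/2 (blocked), now at (x=9, y=0)
  F1: move forward 0/1 (blocked), now at (x=9, y=0)
Final: (x=9, y=0), facing North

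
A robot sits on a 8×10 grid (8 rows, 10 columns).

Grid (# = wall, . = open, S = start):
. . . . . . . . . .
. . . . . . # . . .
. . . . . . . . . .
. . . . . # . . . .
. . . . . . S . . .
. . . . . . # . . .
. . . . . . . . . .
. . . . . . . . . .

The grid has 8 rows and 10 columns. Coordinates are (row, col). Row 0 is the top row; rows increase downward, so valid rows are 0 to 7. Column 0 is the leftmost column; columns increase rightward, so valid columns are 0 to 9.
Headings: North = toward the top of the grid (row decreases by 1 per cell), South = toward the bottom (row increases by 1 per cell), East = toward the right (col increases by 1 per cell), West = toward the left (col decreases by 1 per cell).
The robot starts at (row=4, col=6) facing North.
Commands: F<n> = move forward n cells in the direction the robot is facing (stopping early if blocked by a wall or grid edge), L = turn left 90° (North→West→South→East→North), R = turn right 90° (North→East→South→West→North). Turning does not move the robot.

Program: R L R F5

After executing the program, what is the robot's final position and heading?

Start: (row=4, col=6), facing North
  R: turn right, now facing East
  L: turn left, now facing North
  R: turn right, now facing East
  F5: move forward 3/5 (blocked), now at (row=4, col=9)
Final: (row=4, col=9), facing East

Answer: Final position: (row=4, col=9), facing East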